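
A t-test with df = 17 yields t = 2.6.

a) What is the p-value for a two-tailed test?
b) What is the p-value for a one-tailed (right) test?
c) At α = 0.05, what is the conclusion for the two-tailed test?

Using t-distribution with df = 17:
a) Two-tailed: p = 2×P(T > 2.6) = 0.0187
b) One-tailed: p = P(T > 2.6) = 0.0093
c) 0.0187 < 0.05, reject H₀

Answer: a) 0.0187, b) 0.0093, c) reject H₀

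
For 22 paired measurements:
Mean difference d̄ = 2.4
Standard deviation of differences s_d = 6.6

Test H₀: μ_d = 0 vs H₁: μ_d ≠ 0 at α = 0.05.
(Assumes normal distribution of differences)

df = n - 1 = 21
SE = s_d/√n = 6.6/√22 = 1.4071
t = d̄/SE = 2.4/1.4071 = 1.7056
Critical value: t_{0.025,21} = ±2.080
p-value ≈ 0.1028
Decision: fail to reject H₀

Answer: t = 1.7056, fail to reject H₀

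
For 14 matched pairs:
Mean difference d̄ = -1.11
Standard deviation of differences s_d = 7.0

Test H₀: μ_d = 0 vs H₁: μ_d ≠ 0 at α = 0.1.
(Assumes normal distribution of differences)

df = n - 1 = 13
SE = s_d/√n = 7.0/√14 = 1.8708
t = d̄/SE = -1.11/1.8708 = -0.5933
Critical value: t_{0.05,13} = ±1.771
p-value ≈ 0.5632
Decision: fail to reject H₀

Answer: t = -0.5933, fail to reject H₀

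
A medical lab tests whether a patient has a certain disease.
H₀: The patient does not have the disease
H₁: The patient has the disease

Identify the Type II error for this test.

Answer: Failing to diagnose a patient who actually has the disease (false negative)

Derivation:
Type I error (α): Rejecting H₀ when H₀ is true
Type II error (β): Failing to reject H₀ when H₁ is true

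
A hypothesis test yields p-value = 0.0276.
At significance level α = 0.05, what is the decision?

Compare p-value to α:
0.0276 < 0.05
Decision: reject H₀

Answer: reject H₀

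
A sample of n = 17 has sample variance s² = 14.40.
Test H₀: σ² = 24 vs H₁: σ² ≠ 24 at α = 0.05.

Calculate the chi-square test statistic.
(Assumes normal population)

Answer: χ² = 9.6000, fail to reject H₀

Derivation:
df = n - 1 = 16
χ² = (n-1)s²/σ₀² = 16×14.40/24 = 9.6000
Critical values: χ²_{0.975,16} = 6.908, χ²_{0.025,16} = 28.845
Rejection region: χ² < 6.908 or χ² > 28.845
Decision: fail to reject H₀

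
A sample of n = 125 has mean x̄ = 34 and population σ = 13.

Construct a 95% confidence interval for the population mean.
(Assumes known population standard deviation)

Confidence level: 95%, α = 0.05
z_0.025 = 1.960
SE = σ/√n = 13/√125 = 1.1628
Margin of error = 1.960 × 1.1628 = 2.2791
CI: x̄ ± margin = 34 ± 2.2791
CI: (31.7209, 36.2791)

Answer: (31.7209, 36.2791)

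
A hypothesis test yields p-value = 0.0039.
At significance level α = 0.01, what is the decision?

Answer: reject H₀

Derivation:
Compare p-value to α:
0.0039 < 0.01
Decision: reject H₀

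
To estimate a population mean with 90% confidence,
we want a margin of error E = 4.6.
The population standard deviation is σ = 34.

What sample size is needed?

Answer: n = 148

Derivation:
z_0.05 = 1.645
n = (z×σ/E)² = (1.645×34/4.6)²
n = 147.8339
Round up: n = 148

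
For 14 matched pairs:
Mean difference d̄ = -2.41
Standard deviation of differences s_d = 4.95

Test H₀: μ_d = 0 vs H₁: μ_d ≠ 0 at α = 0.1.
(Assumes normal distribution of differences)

Answer: t = -1.8218, reject H₀

Derivation:
df = n - 1 = 13
SE = s_d/√n = 4.95/√14 = 1.3229
t = d̄/SE = -2.41/1.3229 = -1.8218
Critical value: t_{0.05,13} = ±1.771
p-value ≈ 0.0916
Decision: reject H₀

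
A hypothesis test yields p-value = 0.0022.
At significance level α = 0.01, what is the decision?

Answer: reject H₀

Derivation:
Compare p-value to α:
0.0022 < 0.01
Decision: reject H₀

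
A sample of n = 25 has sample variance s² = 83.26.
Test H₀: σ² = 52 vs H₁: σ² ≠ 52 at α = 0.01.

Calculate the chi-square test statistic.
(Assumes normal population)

Answer: χ² = 38.4277, fail to reject H₀

Derivation:
df = n - 1 = 24
χ² = (n-1)s²/σ₀² = 24×83.26/52 = 38.4277
Critical values: χ²_{0.995,24} = 9.886, χ²_{0.005,24} = 45.559
Rejection region: χ² < 9.886 or χ² > 45.559
Decision: fail to reject H₀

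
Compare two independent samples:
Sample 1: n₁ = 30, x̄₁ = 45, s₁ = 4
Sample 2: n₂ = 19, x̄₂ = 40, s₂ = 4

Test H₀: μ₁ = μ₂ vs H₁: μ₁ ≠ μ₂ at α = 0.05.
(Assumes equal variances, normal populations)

Pooled variance: s²_p = [29×4² + 18×4²]/(47) = 16.0000
s_p = 4.0000
SE = s_p×√(1/n₁ + 1/n₂) = 4.0000×√(1/30 + 1/19) = 1.1728
t = (x̄₁ - x̄₂)/SE = (45 - 40)/1.1728 = 4.2633
df = 47, t-critical = ±2.012
Decision: reject H₀

Answer: t = 4.2633, reject H₀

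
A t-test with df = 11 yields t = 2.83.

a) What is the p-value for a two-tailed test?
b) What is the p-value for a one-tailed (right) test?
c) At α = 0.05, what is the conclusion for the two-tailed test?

Answer: a) 0.0164, b) 0.0082, c) reject H₀

Derivation:
Using t-distribution with df = 11:
a) Two-tailed: p = 2×P(T > 2.83) = 0.0164
b) One-tailed: p = P(T > 2.83) = 0.0082
c) 0.0164 < 0.05, reject H₀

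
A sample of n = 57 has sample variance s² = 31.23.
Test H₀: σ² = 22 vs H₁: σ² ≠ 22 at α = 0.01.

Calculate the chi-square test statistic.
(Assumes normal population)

df = n - 1 = 56
χ² = (n-1)s²/σ₀² = 56×31.23/22 = 79.4945
Critical values: χ²_{0.995,56} = 32.490, χ²_{0.005,56} = 86.994
Rejection region: χ² < 32.490 or χ² > 86.994
Decision: fail to reject H₀

Answer: χ² = 79.4945, fail to reject H₀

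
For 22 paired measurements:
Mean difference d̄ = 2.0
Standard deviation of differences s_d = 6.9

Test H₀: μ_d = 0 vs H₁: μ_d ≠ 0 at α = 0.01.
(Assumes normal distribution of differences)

Answer: t = 1.3595, fail to reject H₀

Derivation:
df = n - 1 = 21
SE = s_d/√n = 6.9/√22 = 1.4711
t = d̄/SE = 2.0/1.4711 = 1.3595
Critical value: t_{0.005,21} = ±2.831
p-value ≈ 0.1884
Decision: fail to reject H₀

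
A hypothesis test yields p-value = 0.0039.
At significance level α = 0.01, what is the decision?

Compare p-value to α:
0.0039 < 0.01
Decision: reject H₀

Answer: reject H₀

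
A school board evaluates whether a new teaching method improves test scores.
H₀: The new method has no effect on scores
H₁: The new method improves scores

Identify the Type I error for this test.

A Type I error (probability α) occurs when we reject a true H₀.
A Type II error (probability β) occurs when we fail to reject a false H₀.

Answer: Concluding the new method improves scores when it actually doesn't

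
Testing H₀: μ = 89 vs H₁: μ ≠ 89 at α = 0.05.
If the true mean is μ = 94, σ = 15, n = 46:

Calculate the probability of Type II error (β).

Answer: β ≈ 0.3818

Derivation:
SE = σ/√n = 15/√46 = 2.2116
Critical values: μ₀ ± z_0.025×SE = 89 ± 1.960×2.2116
Acceptance region: (84.6653, 93.3347)
Under H₁ (μ = 94): z_high = (93.3347 - 94)/2.2116 = -0.3008, z_low = (84.6653 - 94)/2.2116 = -4.2208
β = P(not reject | H₁) = Φ(-0.3008) - Φ(-4.2208) ≈ 0.3818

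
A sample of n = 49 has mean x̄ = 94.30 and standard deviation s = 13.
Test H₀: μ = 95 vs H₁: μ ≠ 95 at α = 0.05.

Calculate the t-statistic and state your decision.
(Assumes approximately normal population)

df = n - 1 = 48
SE = s/√n = 13/√49 = 1.8571
t = (x̄ - μ₀)/SE = (94.30 - 95)/1.8571 = -0.3769
Critical value: t_{0.025,48} = ±2.011
p-value ≈ 0.7079
Decision: fail to reject H₀

Answer: t = -0.3769, fail to reject H₀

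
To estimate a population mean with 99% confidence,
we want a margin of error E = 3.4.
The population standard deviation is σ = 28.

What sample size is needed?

Answer: n = 451

Derivation:
z_0.005 = 2.576
n = (z×σ/E)² = (2.576×28/3.4)²
n = 450.0388
Round up: n = 451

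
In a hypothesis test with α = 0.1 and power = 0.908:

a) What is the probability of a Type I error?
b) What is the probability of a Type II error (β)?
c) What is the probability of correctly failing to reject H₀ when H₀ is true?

Answer: a) 0.1, b) 0.092, c) 0.9

Derivation:
a) Type I error probability = α = 0.1
b) Power = P(reject H₀ | H₁ true) = 1 - β = 0.908, so Type II error probability = β = 1 - Power = 0.092
c) P(fail to reject H₀ | H₀ true) = 1 - α = 0.9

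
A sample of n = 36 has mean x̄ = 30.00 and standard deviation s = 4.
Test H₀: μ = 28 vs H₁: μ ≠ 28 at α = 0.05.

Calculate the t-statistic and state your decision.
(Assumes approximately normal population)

df = n - 1 = 35
SE = s/√n = 4/√36 = 0.6667
t = (x̄ - μ₀)/SE = (30.00 - 28)/0.6667 = 2.9999
Critical value: t_{0.025,35} = ±2.030
p-value ≈ 0.0050
Decision: reject H₀

Answer: t = 2.9999, reject H₀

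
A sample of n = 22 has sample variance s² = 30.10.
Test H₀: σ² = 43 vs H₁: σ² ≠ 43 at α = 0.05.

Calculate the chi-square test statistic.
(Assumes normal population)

Answer: χ² = 14.7000, fail to reject H₀

Derivation:
df = n - 1 = 21
χ² = (n-1)s²/σ₀² = 21×30.10/43 = 14.7000
Critical values: χ²_{0.975,21} = 10.283, χ²_{0.025,21} = 35.479
Rejection region: χ² < 10.283 or χ² > 35.479
Decision: fail to reject H₀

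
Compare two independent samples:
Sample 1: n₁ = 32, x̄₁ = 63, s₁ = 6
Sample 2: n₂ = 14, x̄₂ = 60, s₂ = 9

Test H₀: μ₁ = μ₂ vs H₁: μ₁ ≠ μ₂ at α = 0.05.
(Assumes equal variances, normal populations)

Pooled variance: s²_p = [31×6² + 13×9²]/(44) = 49.2955
s_p = 7.0211
SE = s_p×√(1/n₁ + 1/n₂) = 7.0211×√(1/32 + 1/14) = 2.2498
t = (x̄₁ - x̄₂)/SE = (63 - 60)/2.2498 = 1.3335
df = 44, t-critical = ±2.015
Decision: fail to reject H₀

Answer: t = 1.3335, fail to reject H₀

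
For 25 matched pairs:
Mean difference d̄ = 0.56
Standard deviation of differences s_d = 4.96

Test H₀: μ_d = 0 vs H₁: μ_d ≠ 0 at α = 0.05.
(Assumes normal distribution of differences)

Answer: t = 0.5645, fail to reject H₀

Derivation:
df = n - 1 = 24
SE = s_d/√n = 4.96/√25 = 0.9920
t = d̄/SE = 0.56/0.9920 = 0.5645
Critical value: t_{0.025,24} = ±2.064
p-value ≈ 0.5777
Decision: fail to reject H₀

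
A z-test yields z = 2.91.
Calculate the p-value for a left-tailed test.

For z = 2.91:
p = P(Z < 2.91) = Φ(2.91) = 0.9982

Answer: p-value ≈ 0.9982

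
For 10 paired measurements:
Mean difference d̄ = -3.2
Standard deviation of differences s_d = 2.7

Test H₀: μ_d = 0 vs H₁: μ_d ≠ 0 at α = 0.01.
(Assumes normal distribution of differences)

df = n - 1 = 9
SE = s_d/√n = 2.7/√10 = 0.8538
t = d̄/SE = -3.2/0.8538 = -3.7480
Critical value: t_{0.005,9} = ±3.250
p-value ≈ 0.0046
Decision: reject H₀

Answer: t = -3.7480, reject H₀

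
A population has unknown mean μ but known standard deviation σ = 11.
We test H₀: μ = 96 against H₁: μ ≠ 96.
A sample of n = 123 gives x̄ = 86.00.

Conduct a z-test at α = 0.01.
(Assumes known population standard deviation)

Answer: z = -10.0827, reject H₀

Derivation:
Standard error: SE = σ/√n = 11/√123 = 0.9918
z-statistic: z = (x̄ - μ₀)/SE = (86.00 - 96)/0.9918 = -10.0827
Critical value: ±2.576
p-value < 0.0001
Decision: reject H₀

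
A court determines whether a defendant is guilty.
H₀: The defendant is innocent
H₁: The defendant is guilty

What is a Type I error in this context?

Answer: Convicting an innocent person

Derivation:
Type I error (α): Rejecting H₀ when H₀ is true
Type II error (β): Failing to reject H₀ when H₁ is true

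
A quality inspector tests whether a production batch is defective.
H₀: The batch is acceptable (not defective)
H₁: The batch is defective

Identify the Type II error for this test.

Answer: Shipping a defective batch to customers

Derivation:
Type I error (α): Rejecting H₀ when H₀ is true
Type II error (β): Failing to reject H₀ when H₁ is true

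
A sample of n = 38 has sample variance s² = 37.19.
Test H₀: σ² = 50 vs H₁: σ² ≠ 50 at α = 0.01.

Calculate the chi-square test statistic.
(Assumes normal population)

Answer: χ² = 27.5206, fail to reject H₀

Derivation:
df = n - 1 = 37
χ² = (n-1)s²/σ₀² = 37×37.19/50 = 27.5206
Critical values: χ²_{0.995,37} = 18.586, χ²_{0.005,37} = 62.883
Rejection region: χ² < 18.586 or χ² > 62.883
Decision: fail to reject H₀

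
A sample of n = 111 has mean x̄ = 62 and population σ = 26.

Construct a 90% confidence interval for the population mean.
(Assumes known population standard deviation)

Answer: (57.9405, 66.0595)

Derivation:
Confidence level: 90%, α = 0.1
z_0.05 = 1.645
SE = σ/√n = 26/√111 = 2.4678
Margin of error = 1.645 × 2.4678 = 4.0595
CI: x̄ ± margin = 62 ± 4.0595
CI: (57.9405, 66.0595)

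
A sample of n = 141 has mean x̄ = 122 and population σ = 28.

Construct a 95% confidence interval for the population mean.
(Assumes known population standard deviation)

Answer: (117.3783, 126.6217)

Derivation:
Confidence level: 95%, α = 0.05
z_0.025 = 1.960
SE = σ/√n = 28/√141 = 2.3580
Margin of error = 1.960 × 2.3580 = 4.6217
CI: x̄ ± margin = 122 ± 4.6217
CI: (117.3783, 126.6217)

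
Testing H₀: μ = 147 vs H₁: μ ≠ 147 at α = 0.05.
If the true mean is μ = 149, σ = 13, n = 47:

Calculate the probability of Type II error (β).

SE = σ/√n = 13/√47 = 1.8962
Critical values: μ₀ ± z_0.025×SE = 147 ± 1.960×1.8962
Acceptance region: (143.2834, 150.7166)
Under H₁ (μ = 149): z_high = (150.7166 - 149)/1.8962 = 0.9053, z_low = (143.2834 - 149)/1.8962 = -3.0148
β = P(not reject | H₁) = Φ(0.9053) - Φ(-3.0148) ≈ 0.8161

Answer: β ≈ 0.8161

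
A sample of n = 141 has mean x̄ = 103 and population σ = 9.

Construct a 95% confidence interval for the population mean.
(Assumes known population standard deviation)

Answer: (101.5145, 104.4855)

Derivation:
Confidence level: 95%, α = 0.05
z_0.025 = 1.960
SE = σ/√n = 9/√141 = 0.7579
Margin of error = 1.960 × 0.7579 = 1.4855
CI: x̄ ± margin = 103 ± 1.4855
CI: (101.5145, 104.4855)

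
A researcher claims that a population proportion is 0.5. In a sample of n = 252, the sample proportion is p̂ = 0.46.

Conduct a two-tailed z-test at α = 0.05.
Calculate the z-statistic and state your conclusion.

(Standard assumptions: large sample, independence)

H₀: p = 0.5, H₁: p ≠ 0.5
Standard error: SE = √(p₀(1-p₀)/n) = √(0.5×0.5/252) = 0.031497
z-statistic: z = (p̂ - p₀)/SE = (0.46 - 0.5)/0.031497 = -1.2700
Critical value: z_0.025 = ±1.960
p-value = 0.2041
Decision: fail to reject H₀ at α = 0.05

Answer: z = -1.2700, fail to reject H₀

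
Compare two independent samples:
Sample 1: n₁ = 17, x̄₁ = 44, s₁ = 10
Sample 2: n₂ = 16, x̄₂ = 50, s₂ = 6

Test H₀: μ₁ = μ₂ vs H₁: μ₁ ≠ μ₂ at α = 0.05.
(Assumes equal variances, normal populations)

Answer: t = -2.0733, reject H₀

Derivation:
Pooled variance: s²_p = [16×10² + 15×6²]/(31) = 69.0323
s_p = 8.3086
SE = s_p×√(1/n₁ + 1/n₂) = 8.3086×√(1/17 + 1/16) = 2.8940
t = (x̄₁ - x̄₂)/SE = (44 - 50)/2.8940 = -2.0733
df = 31, t-critical = ±2.040
Decision: reject H₀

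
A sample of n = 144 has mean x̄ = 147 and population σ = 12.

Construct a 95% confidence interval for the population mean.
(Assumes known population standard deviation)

Answer: (145.0400, 148.9600)

Derivation:
Confidence level: 95%, α = 0.05
z_0.025 = 1.960
SE = σ/√n = 12/√144 = 1.0000
Margin of error = 1.960 × 1.0000 = 1.9600
CI: x̄ ± margin = 147 ± 1.9600
CI: (145.0400, 148.9600)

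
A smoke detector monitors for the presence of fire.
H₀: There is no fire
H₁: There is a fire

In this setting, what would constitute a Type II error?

Type I error (α): Rejecting H₀ when H₀ is true
Type II error (β): Failing to reject H₀ when H₁ is true

Answer: The alarm fails to sound when there actually is a fire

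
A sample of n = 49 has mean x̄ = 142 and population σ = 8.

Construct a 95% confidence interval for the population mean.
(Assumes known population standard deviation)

Answer: (139.7599, 144.2401)

Derivation:
Confidence level: 95%, α = 0.05
z_0.025 = 1.960
SE = σ/√n = 8/√49 = 1.1429
Margin of error = 1.960 × 1.1429 = 2.2401
CI: x̄ ± margin = 142 ± 2.2401
CI: (139.7599, 144.2401)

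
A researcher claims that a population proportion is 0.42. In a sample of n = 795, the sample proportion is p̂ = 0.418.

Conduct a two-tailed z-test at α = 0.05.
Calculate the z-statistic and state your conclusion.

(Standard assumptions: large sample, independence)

Answer: z = -0.1143, fail to reject H₀

Derivation:
H₀: p = 0.42, H₁: p ≠ 0.42
Standard error: SE = √(p₀(1-p₀)/n) = √(0.42×0.58/795) = 0.017505
z-statistic: z = (p̂ - p₀)/SE = (0.418 - 0.42)/0.017505 = -0.1143
Critical value: z_0.025 = ±1.960
p-value = 0.9090
Decision: fail to reject H₀ at α = 0.05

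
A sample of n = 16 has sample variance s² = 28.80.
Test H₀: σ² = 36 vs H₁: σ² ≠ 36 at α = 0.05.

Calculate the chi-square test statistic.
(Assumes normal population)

Answer: χ² = 12.0000, fail to reject H₀

Derivation:
df = n - 1 = 15
χ² = (n-1)s²/σ₀² = 15×28.80/36 = 12.0000
Critical values: χ²_{0.975,15} = 6.262, χ²_{0.025,15} = 27.488
Rejection region: χ² < 6.262 or χ² > 27.488
Decision: fail to reject H₀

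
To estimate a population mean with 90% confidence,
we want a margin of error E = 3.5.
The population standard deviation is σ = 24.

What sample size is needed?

z_0.05 = 1.645
n = (z×σ/E)² = (1.645×24/3.5)²
n = 127.2384
Round up: n = 128

Answer: n = 128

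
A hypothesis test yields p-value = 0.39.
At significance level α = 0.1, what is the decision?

Answer: fail to reject H₀

Derivation:
Compare p-value to α:
0.39 ≥ 0.1
Decision: fail to reject H₀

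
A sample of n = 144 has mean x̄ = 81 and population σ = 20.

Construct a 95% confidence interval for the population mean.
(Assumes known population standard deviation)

Confidence level: 95%, α = 0.05
z_0.025 = 1.960
SE = σ/√n = 20/√144 = 1.6667
Margin of error = 1.960 × 1.6667 = 3.2667
CI: x̄ ± margin = 81 ± 3.2667
CI: (77.7333, 84.2667)

Answer: (77.7333, 84.2667)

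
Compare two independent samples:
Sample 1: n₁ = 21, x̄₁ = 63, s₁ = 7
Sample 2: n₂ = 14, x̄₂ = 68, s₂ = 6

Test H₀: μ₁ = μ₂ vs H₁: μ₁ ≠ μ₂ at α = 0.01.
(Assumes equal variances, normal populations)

Answer: t = -2.1877, fail to reject H₀

Derivation:
Pooled variance: s²_p = [20×7² + 13×6²]/(33) = 43.8788
s_p = 6.6241
SE = s_p×√(1/n₁ + 1/n₂) = 6.6241×√(1/21 + 1/14) = 2.2855
t = (x̄₁ - x̄₂)/SE = (63 - 68)/2.2855 = -2.1877
df = 33, t-critical = ±2.733
Decision: fail to reject H₀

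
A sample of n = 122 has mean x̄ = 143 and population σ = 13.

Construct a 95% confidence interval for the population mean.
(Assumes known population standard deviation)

Confidence level: 95%, α = 0.05
z_0.025 = 1.960
SE = σ/√n = 13/√122 = 1.1770
Margin of error = 1.960 × 1.1770 = 2.3069
CI: x̄ ± margin = 143 ± 2.3069
CI: (140.6931, 145.3069)

Answer: (140.6931, 145.3069)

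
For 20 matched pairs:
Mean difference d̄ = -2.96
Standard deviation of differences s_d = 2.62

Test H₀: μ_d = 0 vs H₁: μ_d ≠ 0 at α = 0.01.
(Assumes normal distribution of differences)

Answer: t = -5.0529, reject H₀

Derivation:
df = n - 1 = 19
SE = s_d/√n = 2.62/√20 = 0.5858
t = d̄/SE = -2.96/0.5858 = -5.0529
Critical value: t_{0.005,19} = ±2.861
p-value ≈ 0.0001
Decision: reject H₀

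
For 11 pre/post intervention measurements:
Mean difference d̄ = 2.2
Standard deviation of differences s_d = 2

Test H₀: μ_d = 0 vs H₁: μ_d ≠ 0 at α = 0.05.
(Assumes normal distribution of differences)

df = n - 1 = 10
SE = s_d/√n = 2/√11 = 0.6030
t = d̄/SE = 2.2/0.6030 = 3.6484
Critical value: t_{0.025,10} = ±2.228
p-value ≈ 0.0045
Decision: reject H₀

Answer: t = 3.6484, reject H₀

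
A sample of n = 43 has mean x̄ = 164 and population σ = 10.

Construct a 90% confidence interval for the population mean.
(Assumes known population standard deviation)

Answer: (161.4914, 166.5086)

Derivation:
Confidence level: 90%, α = 0.1
z_0.05 = 1.645
SE = σ/√n = 10/√43 = 1.5250
Margin of error = 1.645 × 1.5250 = 2.5086
CI: x̄ ± margin = 164 ± 2.5086
CI: (161.4914, 166.5086)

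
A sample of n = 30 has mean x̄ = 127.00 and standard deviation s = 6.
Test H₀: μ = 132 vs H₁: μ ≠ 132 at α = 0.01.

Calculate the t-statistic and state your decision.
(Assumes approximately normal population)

df = n - 1 = 29
SE = s/√n = 6/√30 = 1.0954
t = (x̄ - μ₀)/SE = (127.00 - 132)/1.0954 = -4.5645
Critical value: t_{0.005,29} = ±2.756
p-value ≈ 0.0001
Decision: reject H₀

Answer: t = -4.5645, reject H₀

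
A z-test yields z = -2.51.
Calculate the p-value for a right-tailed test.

For z = -2.51:
p = P(Z > -2.51) = 1 - Φ(-2.51) = 0.9940

Answer: p-value ≈ 0.9940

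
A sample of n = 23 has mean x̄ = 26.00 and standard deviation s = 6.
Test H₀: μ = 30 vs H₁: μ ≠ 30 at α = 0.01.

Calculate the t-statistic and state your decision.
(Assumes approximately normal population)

df = n - 1 = 22
SE = s/√n = 6/√23 = 1.2511
t = (x̄ - μ₀)/SE = (26.00 - 30)/1.2511 = -3.1972
Critical value: t_{0.005,22} = ±2.819
p-value ≈ 0.0042
Decision: reject H₀

Answer: t = -3.1972, reject H₀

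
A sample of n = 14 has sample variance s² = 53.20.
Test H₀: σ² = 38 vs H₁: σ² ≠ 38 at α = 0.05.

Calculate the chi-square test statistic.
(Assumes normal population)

Answer: χ² = 18.2000, fail to reject H₀

Derivation:
df = n - 1 = 13
χ² = (n-1)s²/σ₀² = 13×53.20/38 = 18.2000
Critical values: χ²_{0.975,13} = 5.009, χ²_{0.025,13} = 24.736
Rejection region: χ² < 5.009 or χ² > 24.736
Decision: fail to reject H₀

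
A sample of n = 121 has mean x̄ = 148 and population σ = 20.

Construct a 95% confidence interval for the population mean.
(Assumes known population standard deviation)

Confidence level: 95%, α = 0.05
z_0.025 = 1.960
SE = σ/√n = 20/√121 = 1.8182
Margin of error = 1.960 × 1.8182 = 3.5637
CI: x̄ ± margin = 148 ± 3.5637
CI: (144.4363, 151.5637)

Answer: (144.4363, 151.5637)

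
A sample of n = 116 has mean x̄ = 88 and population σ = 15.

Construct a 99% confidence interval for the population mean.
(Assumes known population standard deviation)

Answer: (84.4124, 91.5876)

Derivation:
Confidence level: 99%, α = 0.01
z_0.005 = 2.576
SE = σ/√n = 15/√116 = 1.3927
Margin of error = 2.576 × 1.3927 = 3.5876
CI: x̄ ± margin = 88 ± 3.5876
CI: (84.4124, 91.5876)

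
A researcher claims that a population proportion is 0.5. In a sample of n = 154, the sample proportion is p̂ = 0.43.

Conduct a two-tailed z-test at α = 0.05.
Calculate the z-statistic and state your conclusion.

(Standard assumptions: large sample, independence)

H₀: p = 0.5, H₁: p ≠ 0.5
Standard error: SE = √(p₀(1-p₀)/n) = √(0.5×0.5/154) = 0.040291
z-statistic: z = (p̂ - p₀)/SE = (0.43 - 0.5)/0.040291 = -1.7374
Critical value: z_0.025 = ±1.960
p-value = 0.0823
Decision: fail to reject H₀ at α = 0.05

Answer: z = -1.7374, fail to reject H₀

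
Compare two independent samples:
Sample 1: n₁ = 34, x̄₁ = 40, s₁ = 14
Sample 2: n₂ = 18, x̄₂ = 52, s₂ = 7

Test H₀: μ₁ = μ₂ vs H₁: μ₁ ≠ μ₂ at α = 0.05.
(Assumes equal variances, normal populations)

Answer: t = -3.4068, reject H₀

Derivation:
Pooled variance: s²_p = [33×14² + 17×7²]/(50) = 146.0200
s_p = 12.0839
SE = s_p×√(1/n₁ + 1/n₂) = 12.0839×√(1/34 + 1/18) = 3.5224
t = (x̄₁ - x̄₂)/SE = (40 - 52)/3.5224 = -3.4068
df = 50, t-critical = ±2.009
Decision: reject H₀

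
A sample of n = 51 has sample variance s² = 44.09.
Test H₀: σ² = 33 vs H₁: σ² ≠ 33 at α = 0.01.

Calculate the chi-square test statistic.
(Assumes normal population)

Answer: χ² = 66.8030, fail to reject H₀

Derivation:
df = n - 1 = 50
χ² = (n-1)s²/σ₀² = 50×44.09/33 = 66.8030
Critical values: χ²_{0.995,50} = 27.991, χ²_{0.005,50} = 79.490
Rejection region: χ² < 27.991 or χ² > 79.490
Decision: fail to reject H₀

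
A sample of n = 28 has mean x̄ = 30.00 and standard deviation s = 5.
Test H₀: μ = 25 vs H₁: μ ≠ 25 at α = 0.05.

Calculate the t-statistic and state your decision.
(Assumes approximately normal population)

Answer: t = 5.2916, reject H₀

Derivation:
df = n - 1 = 27
SE = s/√n = 5/√28 = 0.9449
t = (x̄ - μ₀)/SE = (30.00 - 25)/0.9449 = 5.2916
Critical value: t_{0.025,27} = ±2.052
p-value < 0.0001
Decision: reject H₀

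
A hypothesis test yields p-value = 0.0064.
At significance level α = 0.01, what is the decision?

Compare p-value to α:
0.0064 < 0.01
Decision: reject H₀

Answer: reject H₀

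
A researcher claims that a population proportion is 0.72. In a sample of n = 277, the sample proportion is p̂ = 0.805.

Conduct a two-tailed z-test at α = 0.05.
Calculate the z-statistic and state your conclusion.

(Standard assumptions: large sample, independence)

H₀: p = 0.72, H₁: p ≠ 0.72
Standard error: SE = √(p₀(1-p₀)/n) = √(0.72×0.28/277) = 0.026978
z-statistic: z = (p̂ - p₀)/SE = (0.805 - 0.72)/0.026978 = 3.1507
Critical value: z_0.025 = ±1.960
p-value = 0.0016
Decision: reject H₀ at α = 0.05

Answer: z = 3.1507, reject H₀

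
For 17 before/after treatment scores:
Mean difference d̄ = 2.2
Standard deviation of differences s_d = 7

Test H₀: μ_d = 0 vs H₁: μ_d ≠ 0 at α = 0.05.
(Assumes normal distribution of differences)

df = n - 1 = 16
SE = s_d/√n = 7/√17 = 1.6977
t = d̄/SE = 2.2/1.6977 = 1.2959
Critical value: t_{0.025,16} = ±2.120
p-value ≈ 0.2134
Decision: fail to reject H₀

Answer: t = 1.2959, fail to reject H₀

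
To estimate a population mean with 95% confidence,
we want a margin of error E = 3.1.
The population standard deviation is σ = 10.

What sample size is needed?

Answer: n = 40

Derivation:
z_0.025 = 1.960
n = (z×σ/E)² = (1.960×10/3.1)²
n = 39.9750
Round up: n = 40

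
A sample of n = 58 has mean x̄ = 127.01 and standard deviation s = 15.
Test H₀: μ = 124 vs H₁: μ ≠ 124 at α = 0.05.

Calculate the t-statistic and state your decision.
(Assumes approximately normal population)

Answer: t = 1.5282, fail to reject H₀

Derivation:
df = n - 1 = 57
SE = s/√n = 15/√58 = 1.9696
t = (x̄ - μ₀)/SE = (127.01 - 124)/1.9696 = 1.5282
Critical value: t_{0.025,57} = ±2.002
p-value ≈ 0.1320
Decision: fail to reject H₀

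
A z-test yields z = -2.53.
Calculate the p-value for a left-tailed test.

Answer: p-value ≈ 0.0057

Derivation:
For z = -2.53:
p = P(Z < -2.53) = Φ(-2.53) = 0.0057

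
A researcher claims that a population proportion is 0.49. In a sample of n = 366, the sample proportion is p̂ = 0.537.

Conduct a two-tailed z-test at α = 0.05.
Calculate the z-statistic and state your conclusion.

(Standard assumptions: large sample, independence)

H₀: p = 0.49, H₁: p ≠ 0.49
Standard error: SE = √(p₀(1-p₀)/n) = √(0.49×0.51/366) = 0.026130
z-statistic: z = (p̂ - p₀)/SE = (0.537 - 0.49)/0.026130 = 1.7987
Critical value: z_0.025 = ±1.960
p-value = 0.0721
Decision: fail to reject H₀ at α = 0.05

Answer: z = 1.7987, fail to reject H₀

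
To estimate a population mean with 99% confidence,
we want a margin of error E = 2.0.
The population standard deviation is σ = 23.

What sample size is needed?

Answer: n = 878

Derivation:
z_0.005 = 2.576
n = (z×σ/E)² = (2.576×23/2.0)²
n = 877.5814
Round up: n = 878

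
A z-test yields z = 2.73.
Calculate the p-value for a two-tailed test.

For z = 2.73:
p = 2×P(Z > |2.73|) = 2×(1 - Φ(2.73)) = 0.0063

Answer: p-value ≈ 0.0063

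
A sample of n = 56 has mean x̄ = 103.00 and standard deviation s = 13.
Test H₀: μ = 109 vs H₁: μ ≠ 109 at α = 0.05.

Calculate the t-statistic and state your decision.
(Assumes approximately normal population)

Answer: t = -3.4538, reject H₀

Derivation:
df = n - 1 = 55
SE = s/√n = 13/√56 = 1.7372
t = (x̄ - μ₀)/SE = (103.00 - 109)/1.7372 = -3.4538
Critical value: t_{0.025,55} = ±2.004
p-value ≈ 0.0011
Decision: reject H₀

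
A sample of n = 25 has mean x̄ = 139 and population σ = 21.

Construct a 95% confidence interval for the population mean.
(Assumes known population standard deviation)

Confidence level: 95%, α = 0.05
z_0.025 = 1.960
SE = σ/√n = 21/√25 = 4.2000
Margin of error = 1.960 × 4.2000 = 8.2320
CI: x̄ ± margin = 139 ± 8.2320
CI: (130.7680, 147.2320)

Answer: (130.7680, 147.2320)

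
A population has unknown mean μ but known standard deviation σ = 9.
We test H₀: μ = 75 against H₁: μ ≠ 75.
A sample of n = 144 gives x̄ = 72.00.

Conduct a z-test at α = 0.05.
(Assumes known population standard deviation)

Standard error: SE = σ/√n = 9/√144 = 0.7500
z-statistic: z = (x̄ - μ₀)/SE = (72.00 - 75)/0.7500 = -4.0000
Critical value: ±1.960
p-value = 0.0001
Decision: reject H₀

Answer: z = -4.0000, reject H₀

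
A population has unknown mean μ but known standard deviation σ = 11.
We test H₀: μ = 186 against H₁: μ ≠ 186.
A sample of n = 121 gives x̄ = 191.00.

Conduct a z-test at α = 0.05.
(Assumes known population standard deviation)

Standard error: SE = σ/√n = 11/√121 = 1.0000
z-statistic: z = (x̄ - μ₀)/SE = (191.00 - 186)/1.0000 = 5.0000
Critical value: ±1.960
p-value < 0.0001
Decision: reject H₀

Answer: z = 5.0000, reject H₀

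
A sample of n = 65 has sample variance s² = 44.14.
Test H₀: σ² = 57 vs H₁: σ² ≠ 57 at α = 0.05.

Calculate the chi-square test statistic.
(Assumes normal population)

df = n - 1 = 64
χ² = (n-1)s²/σ₀² = 64×44.14/57 = 49.5607
Critical values: χ²_{0.975,64} = 43.776, χ²_{0.025,64} = 88.004
Rejection region: χ² < 43.776 or χ² > 88.004
Decision: fail to reject H₀

Answer: χ² = 49.5607, fail to reject H₀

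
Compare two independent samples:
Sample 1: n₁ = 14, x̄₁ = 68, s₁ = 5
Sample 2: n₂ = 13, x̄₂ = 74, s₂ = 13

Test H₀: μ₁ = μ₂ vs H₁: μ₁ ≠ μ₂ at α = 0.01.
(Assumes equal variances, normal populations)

Answer: t = -1.6057, fail to reject H₀

Derivation:
Pooled variance: s²_p = [13×5² + 12×13²]/(25) = 94.1200
s_p = 9.7015
SE = s_p×√(1/n₁ + 1/n₂) = 9.7015×√(1/14 + 1/13) = 3.7367
t = (x̄₁ - x̄₂)/SE = (68 - 74)/3.7367 = -1.6057
df = 25, t-critical = ±2.787
Decision: fail to reject H₀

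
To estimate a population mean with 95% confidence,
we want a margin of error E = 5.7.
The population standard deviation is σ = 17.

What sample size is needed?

z_0.025 = 1.960
n = (z×σ/E)² = (1.960×17/5.7)²
n = 34.1712
Round up: n = 35

Answer: n = 35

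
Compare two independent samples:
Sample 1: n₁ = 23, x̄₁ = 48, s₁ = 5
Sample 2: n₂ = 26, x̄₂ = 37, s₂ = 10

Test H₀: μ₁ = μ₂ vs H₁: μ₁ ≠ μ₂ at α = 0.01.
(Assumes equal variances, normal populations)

Answer: t = 4.7702, reject H₀

Derivation:
Pooled variance: s²_p = [22×5² + 25×10²]/(47) = 64.8936
s_p = 8.0557
SE = s_p×√(1/n₁ + 1/n₂) = 8.0557×√(1/23 + 1/26) = 2.3060
t = (x̄₁ - x̄₂)/SE = (48 - 37)/2.3060 = 4.7702
df = 47, t-critical = ±2.685
Decision: reject H₀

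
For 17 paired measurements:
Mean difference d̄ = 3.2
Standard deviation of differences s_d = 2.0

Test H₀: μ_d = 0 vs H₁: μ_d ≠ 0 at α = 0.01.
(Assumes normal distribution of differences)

df = n - 1 = 16
SE = s_d/√n = 2.0/√17 = 0.4851
t = d̄/SE = 3.2/0.4851 = 6.5966
Critical value: t_{0.005,16} = ±2.921
p-value < 0.0001
Decision: reject H₀

Answer: t = 6.5966, reject H₀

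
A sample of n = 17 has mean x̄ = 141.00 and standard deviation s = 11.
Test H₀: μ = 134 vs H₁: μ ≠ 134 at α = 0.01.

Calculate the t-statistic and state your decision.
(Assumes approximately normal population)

df = n - 1 = 16
SE = s/√n = 11/√17 = 2.6679
t = (x̄ - μ₀)/SE = (141.00 - 134)/2.6679 = 2.6238
Critical value: t_{0.005,16} = ±2.921
p-value ≈ 0.0184
Decision: fail to reject H₀

Answer: t = 2.6238, fail to reject H₀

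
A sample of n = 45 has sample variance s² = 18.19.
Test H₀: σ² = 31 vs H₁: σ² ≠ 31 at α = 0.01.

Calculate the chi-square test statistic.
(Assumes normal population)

Answer: χ² = 25.8181, fail to reject H₀

Derivation:
df = n - 1 = 44
χ² = (n-1)s²/σ₀² = 44×18.19/31 = 25.8181
Critical values: χ²_{0.995,44} = 23.584, χ²_{0.005,44} = 71.893
Rejection region: χ² < 23.584 or χ² > 71.893
Decision: fail to reject H₀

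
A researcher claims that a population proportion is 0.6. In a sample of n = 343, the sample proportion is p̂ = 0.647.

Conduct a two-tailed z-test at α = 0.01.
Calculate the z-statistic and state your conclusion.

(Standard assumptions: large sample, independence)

H₀: p = 0.6, H₁: p ≠ 0.6
Standard error: SE = √(p₀(1-p₀)/n) = √(0.6×0.4/343) = 0.026452
z-statistic: z = (p̂ - p₀)/SE = (0.647 - 0.6)/0.026452 = 1.7768
Critical value: z_0.005 = ±2.576
p-value = 0.0756
Decision: fail to reject H₀ at α = 0.01

Answer: z = 1.7768, fail to reject H₀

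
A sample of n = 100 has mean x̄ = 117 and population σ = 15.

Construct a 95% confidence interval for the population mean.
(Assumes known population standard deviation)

Answer: (114.0600, 119.9400)

Derivation:
Confidence level: 95%, α = 0.05
z_0.025 = 1.960
SE = σ/√n = 15/√100 = 1.5000
Margin of error = 1.960 × 1.5000 = 2.9400
CI: x̄ ± margin = 117 ± 2.9400
CI: (114.0600, 119.9400)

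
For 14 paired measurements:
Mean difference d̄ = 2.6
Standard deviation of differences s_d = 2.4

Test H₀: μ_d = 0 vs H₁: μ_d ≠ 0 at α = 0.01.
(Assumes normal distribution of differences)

df = n - 1 = 13
SE = s_d/√n = 2.4/√14 = 0.6414
t = d̄/SE = 2.6/0.6414 = 4.0536
Critical value: t_{0.005,13} = ±3.012
p-value ≈ 0.0014
Decision: reject H₀

Answer: t = 4.0536, reject H₀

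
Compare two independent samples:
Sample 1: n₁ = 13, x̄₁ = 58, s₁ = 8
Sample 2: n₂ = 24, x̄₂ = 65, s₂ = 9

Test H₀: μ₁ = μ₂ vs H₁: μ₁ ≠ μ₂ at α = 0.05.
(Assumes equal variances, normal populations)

Pooled variance: s²_p = [12×8² + 23×9²]/(35) = 75.1714
s_p = 8.6701
SE = s_p×√(1/n₁ + 1/n₂) = 8.6701×√(1/13 + 1/24) = 2.9857
t = (x̄₁ - x̄₂)/SE = (58 - 65)/2.9857 = -2.3445
df = 35, t-critical = ±2.030
Decision: reject H₀

Answer: t = -2.3445, reject H₀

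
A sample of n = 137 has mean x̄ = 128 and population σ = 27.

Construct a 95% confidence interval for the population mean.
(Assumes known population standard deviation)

Confidence level: 95%, α = 0.05
z_0.025 = 1.960
SE = σ/√n = 27/√137 = 2.3068
Margin of error = 1.960 × 2.3068 = 4.5213
CI: x̄ ± margin = 128 ± 4.5213
CI: (123.4787, 132.5213)

Answer: (123.4787, 132.5213)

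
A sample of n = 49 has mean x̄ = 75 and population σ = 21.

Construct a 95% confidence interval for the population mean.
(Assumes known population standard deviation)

Answer: (69.1200, 80.8800)

Derivation:
Confidence level: 95%, α = 0.05
z_0.025 = 1.960
SE = σ/√n = 21/√49 = 3.0000
Margin of error = 1.960 × 3.0000 = 5.8800
CI: x̄ ± margin = 75 ± 5.8800
CI: (69.1200, 80.8800)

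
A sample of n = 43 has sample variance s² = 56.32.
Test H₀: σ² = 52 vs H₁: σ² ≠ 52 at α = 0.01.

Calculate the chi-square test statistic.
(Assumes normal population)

df = n - 1 = 42
χ² = (n-1)s²/σ₀² = 42×56.32/52 = 45.4892
Critical values: χ²_{0.995,42} = 22.138, χ²_{0.005,42} = 69.336
Rejection region: χ² < 22.138 or χ² > 69.336
Decision: fail to reject H₀

Answer: χ² = 45.4892, fail to reject H₀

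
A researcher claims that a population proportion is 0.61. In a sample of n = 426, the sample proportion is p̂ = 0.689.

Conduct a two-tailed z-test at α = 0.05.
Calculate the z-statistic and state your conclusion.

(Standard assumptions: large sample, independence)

H₀: p = 0.61, H₁: p ≠ 0.61
Standard error: SE = √(p₀(1-p₀)/n) = √(0.61×0.39/426) = 0.023632
z-statistic: z = (p̂ - p₀)/SE = (0.689 - 0.61)/0.023632 = 3.3429
Critical value: z_0.025 = ±1.960
p-value = 0.0008
Decision: reject H₀ at α = 0.05

Answer: z = 3.3429, reject H₀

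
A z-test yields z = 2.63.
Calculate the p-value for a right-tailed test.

For z = 2.63:
p = P(Z > 2.63) = 1 - Φ(2.63) = 0.0043

Answer: p-value ≈ 0.0043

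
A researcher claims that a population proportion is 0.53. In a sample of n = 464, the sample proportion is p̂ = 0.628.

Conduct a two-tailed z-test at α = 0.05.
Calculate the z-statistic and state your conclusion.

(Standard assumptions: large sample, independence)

H₀: p = 0.53, H₁: p ≠ 0.53
Standard error: SE = √(p₀(1-p₀)/n) = √(0.53×0.47/464) = 0.023170
z-statistic: z = (p̂ - p₀)/SE = (0.628 - 0.53)/0.023170 = 4.2296
Critical value: z_0.025 = ±1.960
p-value < 0.0001
Decision: reject H₀ at α = 0.05

Answer: z = 4.2296, reject H₀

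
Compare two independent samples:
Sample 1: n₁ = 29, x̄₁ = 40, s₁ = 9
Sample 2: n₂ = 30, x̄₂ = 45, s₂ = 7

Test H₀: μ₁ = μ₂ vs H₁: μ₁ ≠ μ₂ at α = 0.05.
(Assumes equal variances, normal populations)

Answer: t = -2.3866, reject H₀

Derivation:
Pooled variance: s²_p = [28×9² + 29×7²]/(57) = 64.7193
s_p = 8.0448
SE = s_p×√(1/n₁ + 1/n₂) = 8.0448×√(1/29 + 1/30) = 2.0950
t = (x̄₁ - x̄₂)/SE = (40 - 45)/2.0950 = -2.3866
df = 57, t-critical = ±2.002
Decision: reject H₀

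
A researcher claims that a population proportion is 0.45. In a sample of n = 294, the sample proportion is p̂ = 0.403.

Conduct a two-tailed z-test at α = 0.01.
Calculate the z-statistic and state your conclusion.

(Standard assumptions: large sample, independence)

H₀: p = 0.45, H₁: p ≠ 0.45
Standard error: SE = √(p₀(1-p₀)/n) = √(0.45×0.55/294) = 0.029014
z-statistic: z = (p̂ - p₀)/SE = (0.403 - 0.45)/0.029014 = -1.6199
Critical value: z_0.005 = ±2.576
p-value = 0.1053
Decision: fail to reject H₀ at α = 0.01

Answer: z = -1.6199, fail to reject H₀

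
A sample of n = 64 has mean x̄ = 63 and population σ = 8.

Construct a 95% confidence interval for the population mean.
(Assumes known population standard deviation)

Confidence level: 95%, α = 0.05
z_0.025 = 1.960
SE = σ/√n = 8/√64 = 1.0000
Margin of error = 1.960 × 1.0000 = 1.9600
CI: x̄ ± margin = 63 ± 1.9600
CI: (61.0400, 64.9600)

Answer: (61.0400, 64.9600)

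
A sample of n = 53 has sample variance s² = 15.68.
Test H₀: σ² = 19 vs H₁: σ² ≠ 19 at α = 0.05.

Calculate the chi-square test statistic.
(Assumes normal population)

df = n - 1 = 52
χ² = (n-1)s²/σ₀² = 52×15.68/19 = 42.9137
Critical values: χ²_{0.975,52} = 33.968, χ²_{0.025,52} = 73.810
Rejection region: χ² < 33.968 or χ² > 73.810
Decision: fail to reject H₀

Answer: χ² = 42.9137, fail to reject H₀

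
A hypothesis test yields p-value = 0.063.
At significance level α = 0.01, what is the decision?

Answer: fail to reject H₀

Derivation:
Compare p-value to α:
0.063 ≥ 0.01
Decision: fail to reject H₀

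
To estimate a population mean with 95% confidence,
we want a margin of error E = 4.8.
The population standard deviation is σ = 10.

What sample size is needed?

z_0.025 = 1.960
n = (z×σ/E)² = (1.960×10/4.8)²
n = 16.6736
Round up: n = 17

Answer: n = 17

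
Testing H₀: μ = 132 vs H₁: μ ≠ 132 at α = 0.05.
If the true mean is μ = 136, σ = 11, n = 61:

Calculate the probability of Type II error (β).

SE = σ/√n = 11/√61 = 1.4084
Critical values: μ₀ ± z_0.025×SE = 132 ± 1.960×1.4084
Acceptance region: (129.2395, 134.7605)
Under H₁ (μ = 136): z_high = (134.7605 - 136)/1.4084 = -0.8801, z_low = (129.2395 - 136)/1.4084 = -4.8001
β = P(not reject | H₁) = Φ(-0.8801) - Φ(-4.8001) ≈ 0.1894

Answer: β ≈ 0.1894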